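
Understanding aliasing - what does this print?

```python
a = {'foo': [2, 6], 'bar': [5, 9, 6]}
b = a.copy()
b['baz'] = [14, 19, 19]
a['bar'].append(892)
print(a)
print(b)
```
{'foo': [2, 6], 'bar': [5, 9, 6, 892]}
{'foo': [2, 6], 'bar': [5, 9, 6, 892], 'baz': [14, 19, 19]}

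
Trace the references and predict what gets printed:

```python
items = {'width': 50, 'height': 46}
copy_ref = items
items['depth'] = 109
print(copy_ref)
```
{'width': 50, 'height': 46, 'depth': 109}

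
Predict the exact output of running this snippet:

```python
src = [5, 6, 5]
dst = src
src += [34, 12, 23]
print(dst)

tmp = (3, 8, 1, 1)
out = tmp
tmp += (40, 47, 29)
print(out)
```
[5, 6, 5, 34, 12, 23]
(3, 8, 1, 1)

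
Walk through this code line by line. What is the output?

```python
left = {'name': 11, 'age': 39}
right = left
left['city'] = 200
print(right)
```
{'name': 11, 'age': 39, 'city': 200}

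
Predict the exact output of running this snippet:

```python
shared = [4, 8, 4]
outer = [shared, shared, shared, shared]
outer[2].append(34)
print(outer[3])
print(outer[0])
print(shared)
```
[4, 8, 4, 34]
[4, 8, 4, 34]
[4, 8, 4, 34]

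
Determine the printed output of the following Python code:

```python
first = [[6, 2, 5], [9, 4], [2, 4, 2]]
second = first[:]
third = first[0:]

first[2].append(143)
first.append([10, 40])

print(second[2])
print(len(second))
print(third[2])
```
[2, 4, 2, 143]
3
[2, 4, 2, 143]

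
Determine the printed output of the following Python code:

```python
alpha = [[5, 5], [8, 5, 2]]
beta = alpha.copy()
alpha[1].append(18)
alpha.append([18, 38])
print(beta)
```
[[5, 5], [8, 5, 2, 18]]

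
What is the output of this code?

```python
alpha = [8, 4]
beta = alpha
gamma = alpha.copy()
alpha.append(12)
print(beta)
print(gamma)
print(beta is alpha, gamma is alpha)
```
[8, 4, 12]
[8, 4]
True False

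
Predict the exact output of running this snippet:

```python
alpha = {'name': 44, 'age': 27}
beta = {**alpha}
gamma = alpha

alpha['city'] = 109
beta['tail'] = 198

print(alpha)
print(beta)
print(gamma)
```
{'name': 44, 'age': 27, 'city': 109}
{'name': 44, 'age': 27, 'tail': 198}
{'name': 44, 'age': 27, 'city': 109}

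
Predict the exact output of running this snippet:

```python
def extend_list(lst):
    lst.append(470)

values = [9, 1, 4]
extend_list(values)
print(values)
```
[9, 1, 4, 470]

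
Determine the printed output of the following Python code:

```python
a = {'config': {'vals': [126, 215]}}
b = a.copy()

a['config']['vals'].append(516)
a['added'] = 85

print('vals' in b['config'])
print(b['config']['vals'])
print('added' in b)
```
True
[126, 215, 516]
False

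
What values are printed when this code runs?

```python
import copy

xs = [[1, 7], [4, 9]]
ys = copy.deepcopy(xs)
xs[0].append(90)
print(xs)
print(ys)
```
[[1, 7, 90], [4, 9]]
[[1, 7], [4, 9]]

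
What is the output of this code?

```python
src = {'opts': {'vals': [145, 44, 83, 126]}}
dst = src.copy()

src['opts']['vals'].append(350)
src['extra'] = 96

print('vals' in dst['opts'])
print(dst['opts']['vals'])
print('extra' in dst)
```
True
[145, 44, 83, 126, 350]
False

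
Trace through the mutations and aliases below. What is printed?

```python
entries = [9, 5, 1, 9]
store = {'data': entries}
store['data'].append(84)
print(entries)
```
[9, 5, 1, 9, 84]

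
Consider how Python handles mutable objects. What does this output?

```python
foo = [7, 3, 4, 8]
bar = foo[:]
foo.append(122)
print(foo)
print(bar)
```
[7, 3, 4, 8, 122]
[7, 3, 4, 8]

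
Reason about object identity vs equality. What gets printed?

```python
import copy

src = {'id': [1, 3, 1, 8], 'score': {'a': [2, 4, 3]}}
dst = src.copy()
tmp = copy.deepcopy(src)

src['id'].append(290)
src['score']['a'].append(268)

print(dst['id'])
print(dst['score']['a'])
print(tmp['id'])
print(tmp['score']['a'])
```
[1, 3, 1, 8, 290]
[2, 4, 3, 268]
[1, 3, 1, 8]
[2, 4, 3]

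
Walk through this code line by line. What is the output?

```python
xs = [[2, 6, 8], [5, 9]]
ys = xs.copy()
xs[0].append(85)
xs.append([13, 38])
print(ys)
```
[[2, 6, 8, 85], [5, 9]]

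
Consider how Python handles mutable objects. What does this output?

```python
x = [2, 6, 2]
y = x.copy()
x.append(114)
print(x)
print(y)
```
[2, 6, 2, 114]
[2, 6, 2]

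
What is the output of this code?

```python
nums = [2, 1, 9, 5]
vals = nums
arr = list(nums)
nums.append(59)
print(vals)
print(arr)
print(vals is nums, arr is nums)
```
[2, 1, 9, 5, 59]
[2, 1, 9, 5]
True False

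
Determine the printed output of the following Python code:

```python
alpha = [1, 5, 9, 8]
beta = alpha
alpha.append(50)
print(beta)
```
[1, 5, 9, 8, 50]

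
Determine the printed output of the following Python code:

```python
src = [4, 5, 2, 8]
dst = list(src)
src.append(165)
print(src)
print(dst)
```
[4, 5, 2, 8, 165]
[4, 5, 2, 8]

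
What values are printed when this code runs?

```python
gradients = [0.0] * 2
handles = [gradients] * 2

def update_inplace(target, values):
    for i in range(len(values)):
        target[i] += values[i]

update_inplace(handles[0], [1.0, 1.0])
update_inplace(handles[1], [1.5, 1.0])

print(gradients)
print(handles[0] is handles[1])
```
[2.5, 2.0]
True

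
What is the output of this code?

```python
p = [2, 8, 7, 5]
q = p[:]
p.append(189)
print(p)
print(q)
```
[2, 8, 7, 5, 189]
[2, 8, 7, 5]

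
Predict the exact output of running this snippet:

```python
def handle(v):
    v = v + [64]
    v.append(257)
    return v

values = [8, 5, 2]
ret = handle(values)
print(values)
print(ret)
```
[8, 5, 2]
[8, 5, 2, 64, 257]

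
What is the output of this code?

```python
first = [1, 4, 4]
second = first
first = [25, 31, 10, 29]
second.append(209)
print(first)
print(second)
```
[25, 31, 10, 29]
[1, 4, 4, 209]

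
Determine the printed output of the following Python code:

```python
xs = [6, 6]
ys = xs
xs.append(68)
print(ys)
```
[6, 6, 68]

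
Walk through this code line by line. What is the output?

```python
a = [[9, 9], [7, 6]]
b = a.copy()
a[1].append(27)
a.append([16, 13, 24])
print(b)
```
[[9, 9], [7, 6, 27]]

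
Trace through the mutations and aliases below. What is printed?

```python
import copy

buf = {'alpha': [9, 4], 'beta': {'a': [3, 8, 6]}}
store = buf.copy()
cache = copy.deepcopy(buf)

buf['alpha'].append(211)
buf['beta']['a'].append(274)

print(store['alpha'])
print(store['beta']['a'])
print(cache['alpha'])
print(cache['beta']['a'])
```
[9, 4, 211]
[3, 8, 6, 274]
[9, 4]
[3, 8, 6]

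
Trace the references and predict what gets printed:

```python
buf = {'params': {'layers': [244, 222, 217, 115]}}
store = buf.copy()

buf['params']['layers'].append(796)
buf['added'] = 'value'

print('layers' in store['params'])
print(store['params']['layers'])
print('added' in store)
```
True
[244, 222, 217, 115, 796]
False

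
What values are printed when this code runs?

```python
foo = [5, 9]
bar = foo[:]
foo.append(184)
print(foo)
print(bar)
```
[5, 9, 184]
[5, 9]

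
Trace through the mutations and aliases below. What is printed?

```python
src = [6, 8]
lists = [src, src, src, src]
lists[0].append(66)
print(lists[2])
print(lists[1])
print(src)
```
[6, 8, 66]
[6, 8, 66]
[6, 8, 66]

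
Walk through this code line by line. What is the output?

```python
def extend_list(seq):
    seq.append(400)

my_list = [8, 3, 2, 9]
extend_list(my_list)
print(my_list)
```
[8, 3, 2, 9, 400]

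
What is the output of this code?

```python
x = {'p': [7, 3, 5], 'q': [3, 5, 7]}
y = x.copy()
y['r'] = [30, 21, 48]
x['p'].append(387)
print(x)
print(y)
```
{'p': [7, 3, 5, 387], 'q': [3, 5, 7]}
{'p': [7, 3, 5, 387], 'q': [3, 5, 7], 'r': [30, 21, 48]}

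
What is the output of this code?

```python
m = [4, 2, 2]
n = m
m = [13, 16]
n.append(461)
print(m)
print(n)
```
[13, 16]
[4, 2, 2, 461]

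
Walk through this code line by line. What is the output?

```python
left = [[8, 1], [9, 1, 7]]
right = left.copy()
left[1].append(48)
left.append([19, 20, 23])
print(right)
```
[[8, 1], [9, 1, 7, 48]]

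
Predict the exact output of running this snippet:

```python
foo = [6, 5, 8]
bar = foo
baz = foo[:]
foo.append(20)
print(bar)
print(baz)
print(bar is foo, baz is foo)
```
[6, 5, 8, 20]
[6, 5, 8]
True False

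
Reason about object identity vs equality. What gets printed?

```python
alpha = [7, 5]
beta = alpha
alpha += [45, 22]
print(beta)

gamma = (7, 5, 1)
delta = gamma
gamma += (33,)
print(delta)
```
[7, 5, 45, 22]
(7, 5, 1)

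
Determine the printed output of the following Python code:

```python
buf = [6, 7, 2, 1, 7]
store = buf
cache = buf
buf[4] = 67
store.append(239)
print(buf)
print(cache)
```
[6, 7, 2, 1, 67, 239]
[6, 7, 2, 1, 67, 239]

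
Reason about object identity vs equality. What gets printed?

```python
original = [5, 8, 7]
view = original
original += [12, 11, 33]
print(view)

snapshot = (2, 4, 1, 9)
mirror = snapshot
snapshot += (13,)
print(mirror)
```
[5, 8, 7, 12, 11, 33]
(2, 4, 1, 9)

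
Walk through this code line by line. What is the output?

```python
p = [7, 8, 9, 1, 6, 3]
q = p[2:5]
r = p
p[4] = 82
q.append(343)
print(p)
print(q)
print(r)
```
[7, 8, 9, 1, 82, 3]
[9, 1, 6, 343]
[7, 8, 9, 1, 82, 3]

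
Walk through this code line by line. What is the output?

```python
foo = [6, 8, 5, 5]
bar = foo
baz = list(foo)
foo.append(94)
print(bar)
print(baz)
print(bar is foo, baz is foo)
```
[6, 8, 5, 5, 94]
[6, 8, 5, 5]
True False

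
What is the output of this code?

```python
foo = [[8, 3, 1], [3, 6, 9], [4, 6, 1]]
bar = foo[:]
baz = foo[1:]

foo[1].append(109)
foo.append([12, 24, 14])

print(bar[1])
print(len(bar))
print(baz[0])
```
[3, 6, 9, 109]
3
[3, 6, 9, 109]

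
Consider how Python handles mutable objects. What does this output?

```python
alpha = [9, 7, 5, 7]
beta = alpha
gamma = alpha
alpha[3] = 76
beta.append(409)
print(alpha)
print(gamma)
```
[9, 7, 5, 76, 409]
[9, 7, 5, 76, 409]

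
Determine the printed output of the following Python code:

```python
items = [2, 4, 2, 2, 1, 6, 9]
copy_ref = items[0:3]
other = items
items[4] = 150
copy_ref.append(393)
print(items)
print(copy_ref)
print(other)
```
[2, 4, 2, 2, 150, 6, 9]
[2, 4, 2, 393]
[2, 4, 2, 2, 150, 6, 9]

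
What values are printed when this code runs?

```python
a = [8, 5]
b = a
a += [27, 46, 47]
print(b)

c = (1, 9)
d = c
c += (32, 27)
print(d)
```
[8, 5, 27, 46, 47]
(1, 9)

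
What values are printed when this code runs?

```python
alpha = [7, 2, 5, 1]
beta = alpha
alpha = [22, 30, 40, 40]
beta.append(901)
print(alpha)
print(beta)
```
[22, 30, 40, 40]
[7, 2, 5, 1, 901]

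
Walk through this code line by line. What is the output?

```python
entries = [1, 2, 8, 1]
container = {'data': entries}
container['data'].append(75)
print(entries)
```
[1, 2, 8, 1, 75]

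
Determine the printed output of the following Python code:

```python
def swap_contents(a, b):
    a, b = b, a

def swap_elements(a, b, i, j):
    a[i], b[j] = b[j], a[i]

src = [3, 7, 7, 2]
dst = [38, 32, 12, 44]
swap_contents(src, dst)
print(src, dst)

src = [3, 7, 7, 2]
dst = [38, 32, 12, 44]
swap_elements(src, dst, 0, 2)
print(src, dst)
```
[3, 7, 7, 2] [38, 32, 12, 44]
[12, 7, 7, 2] [38, 32, 3, 44]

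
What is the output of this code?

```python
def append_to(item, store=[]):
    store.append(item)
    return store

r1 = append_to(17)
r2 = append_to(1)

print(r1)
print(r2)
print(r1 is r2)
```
[17, 1]
[17, 1]
True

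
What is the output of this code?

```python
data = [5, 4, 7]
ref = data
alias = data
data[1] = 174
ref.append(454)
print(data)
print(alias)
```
[5, 174, 7, 454]
[5, 174, 7, 454]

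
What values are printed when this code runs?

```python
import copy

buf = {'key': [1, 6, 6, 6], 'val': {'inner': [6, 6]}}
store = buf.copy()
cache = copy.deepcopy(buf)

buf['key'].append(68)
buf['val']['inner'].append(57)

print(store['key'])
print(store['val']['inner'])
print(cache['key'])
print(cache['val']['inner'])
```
[1, 6, 6, 6, 68]
[6, 6, 57]
[1, 6, 6, 6]
[6, 6]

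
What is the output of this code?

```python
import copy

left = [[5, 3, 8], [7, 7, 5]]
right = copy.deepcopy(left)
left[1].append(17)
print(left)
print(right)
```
[[5, 3, 8], [7, 7, 5, 17]]
[[5, 3, 8], [7, 7, 5]]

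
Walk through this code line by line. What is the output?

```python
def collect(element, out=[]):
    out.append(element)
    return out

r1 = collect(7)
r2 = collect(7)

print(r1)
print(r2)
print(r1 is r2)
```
[7, 7]
[7, 7]
True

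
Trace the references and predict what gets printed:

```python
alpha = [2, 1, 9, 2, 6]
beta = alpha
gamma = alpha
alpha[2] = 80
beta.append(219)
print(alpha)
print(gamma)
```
[2, 1, 80, 2, 6, 219]
[2, 1, 80, 2, 6, 219]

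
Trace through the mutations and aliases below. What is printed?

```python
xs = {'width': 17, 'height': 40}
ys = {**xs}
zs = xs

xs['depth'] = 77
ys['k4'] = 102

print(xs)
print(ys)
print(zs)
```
{'width': 17, 'height': 40, 'depth': 77}
{'width': 17, 'height': 40, 'k4': 102}
{'width': 17, 'height': 40, 'depth': 77}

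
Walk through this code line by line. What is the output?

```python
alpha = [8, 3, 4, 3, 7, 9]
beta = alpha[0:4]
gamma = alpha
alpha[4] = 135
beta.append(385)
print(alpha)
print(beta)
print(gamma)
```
[8, 3, 4, 3, 135, 9]
[8, 3, 4, 3, 385]
[8, 3, 4, 3, 135, 9]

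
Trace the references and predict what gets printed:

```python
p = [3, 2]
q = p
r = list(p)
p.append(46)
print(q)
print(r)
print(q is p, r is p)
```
[3, 2, 46]
[3, 2]
True False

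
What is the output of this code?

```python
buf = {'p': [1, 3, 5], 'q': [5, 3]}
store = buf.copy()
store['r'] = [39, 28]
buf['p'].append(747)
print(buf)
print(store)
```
{'p': [1, 3, 5, 747], 'q': [5, 3]}
{'p': [1, 3, 5, 747], 'q': [5, 3], 'r': [39, 28]}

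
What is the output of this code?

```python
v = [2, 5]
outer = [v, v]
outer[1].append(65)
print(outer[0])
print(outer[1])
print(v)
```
[2, 5, 65]
[2, 5, 65]
[2, 5, 65]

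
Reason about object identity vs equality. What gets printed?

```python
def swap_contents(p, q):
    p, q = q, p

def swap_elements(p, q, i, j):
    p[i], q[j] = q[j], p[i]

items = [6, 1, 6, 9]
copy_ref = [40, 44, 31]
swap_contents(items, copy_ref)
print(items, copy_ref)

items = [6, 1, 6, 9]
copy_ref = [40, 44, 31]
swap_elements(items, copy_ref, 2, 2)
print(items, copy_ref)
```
[6, 1, 6, 9] [40, 44, 31]
[6, 1, 31, 9] [40, 44, 6]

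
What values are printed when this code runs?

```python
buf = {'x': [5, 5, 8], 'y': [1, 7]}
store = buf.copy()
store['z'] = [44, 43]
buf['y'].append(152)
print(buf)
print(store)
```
{'x': [5, 5, 8], 'y': [1, 7, 152]}
{'x': [5, 5, 8], 'y': [1, 7, 152], 'z': [44, 43]}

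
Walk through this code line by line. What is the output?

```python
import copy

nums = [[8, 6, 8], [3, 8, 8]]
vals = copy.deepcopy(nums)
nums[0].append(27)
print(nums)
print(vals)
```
[[8, 6, 8, 27], [3, 8, 8]]
[[8, 6, 8], [3, 8, 8]]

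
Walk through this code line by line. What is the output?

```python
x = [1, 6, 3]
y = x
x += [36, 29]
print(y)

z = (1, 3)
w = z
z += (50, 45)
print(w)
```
[1, 6, 3, 36, 29]
(1, 3)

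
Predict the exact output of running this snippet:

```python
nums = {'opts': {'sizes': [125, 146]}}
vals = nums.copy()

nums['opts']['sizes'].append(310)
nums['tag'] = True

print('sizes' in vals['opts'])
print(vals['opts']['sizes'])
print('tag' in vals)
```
True
[125, 146, 310]
False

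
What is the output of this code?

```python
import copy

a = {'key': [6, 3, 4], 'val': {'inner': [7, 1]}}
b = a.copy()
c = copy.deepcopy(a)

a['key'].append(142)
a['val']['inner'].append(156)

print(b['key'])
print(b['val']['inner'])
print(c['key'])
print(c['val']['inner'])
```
[6, 3, 4, 142]
[7, 1, 156]
[6, 3, 4]
[7, 1]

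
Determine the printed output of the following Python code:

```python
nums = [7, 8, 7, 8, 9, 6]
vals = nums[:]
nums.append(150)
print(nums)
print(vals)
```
[7, 8, 7, 8, 9, 6, 150]
[7, 8, 7, 8, 9, 6]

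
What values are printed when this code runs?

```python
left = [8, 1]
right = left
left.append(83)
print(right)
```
[8, 1, 83]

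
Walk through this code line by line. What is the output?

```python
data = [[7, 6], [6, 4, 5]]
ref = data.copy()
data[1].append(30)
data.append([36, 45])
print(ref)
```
[[7, 6], [6, 4, 5, 30]]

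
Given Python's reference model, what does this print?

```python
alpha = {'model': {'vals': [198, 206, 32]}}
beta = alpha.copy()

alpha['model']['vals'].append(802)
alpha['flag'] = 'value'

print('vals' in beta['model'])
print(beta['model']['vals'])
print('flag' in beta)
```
True
[198, 206, 32, 802]
False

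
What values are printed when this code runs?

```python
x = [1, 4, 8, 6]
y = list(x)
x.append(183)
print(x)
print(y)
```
[1, 4, 8, 6, 183]
[1, 4, 8, 6]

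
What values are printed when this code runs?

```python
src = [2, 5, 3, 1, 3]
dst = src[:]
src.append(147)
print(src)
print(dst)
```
[2, 5, 3, 1, 3, 147]
[2, 5, 3, 1, 3]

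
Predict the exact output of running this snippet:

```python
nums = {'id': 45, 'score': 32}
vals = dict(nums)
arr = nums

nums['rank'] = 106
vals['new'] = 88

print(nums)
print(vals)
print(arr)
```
{'id': 45, 'score': 32, 'rank': 106}
{'id': 45, 'score': 32, 'new': 88}
{'id': 45, 'score': 32, 'rank': 106}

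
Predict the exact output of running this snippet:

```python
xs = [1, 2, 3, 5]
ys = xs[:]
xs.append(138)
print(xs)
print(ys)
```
[1, 2, 3, 5, 138]
[1, 2, 3, 5]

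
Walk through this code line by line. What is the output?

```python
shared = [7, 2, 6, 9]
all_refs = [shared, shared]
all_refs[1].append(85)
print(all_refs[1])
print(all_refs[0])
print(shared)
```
[7, 2, 6, 9, 85]
[7, 2, 6, 9, 85]
[7, 2, 6, 9, 85]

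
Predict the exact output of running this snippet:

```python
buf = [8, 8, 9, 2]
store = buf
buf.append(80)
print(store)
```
[8, 8, 9, 2, 80]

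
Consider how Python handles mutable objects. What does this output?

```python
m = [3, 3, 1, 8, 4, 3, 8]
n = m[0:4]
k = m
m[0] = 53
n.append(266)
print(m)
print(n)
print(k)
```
[53, 3, 1, 8, 4, 3, 8]
[3, 3, 1, 8, 266]
[53, 3, 1, 8, 4, 3, 8]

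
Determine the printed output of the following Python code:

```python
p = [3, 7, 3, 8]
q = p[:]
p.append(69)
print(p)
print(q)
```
[3, 7, 3, 8, 69]
[3, 7, 3, 8]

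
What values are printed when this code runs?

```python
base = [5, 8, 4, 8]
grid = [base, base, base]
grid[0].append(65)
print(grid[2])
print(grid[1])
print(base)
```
[5, 8, 4, 8, 65]
[5, 8, 4, 8, 65]
[5, 8, 4, 8, 65]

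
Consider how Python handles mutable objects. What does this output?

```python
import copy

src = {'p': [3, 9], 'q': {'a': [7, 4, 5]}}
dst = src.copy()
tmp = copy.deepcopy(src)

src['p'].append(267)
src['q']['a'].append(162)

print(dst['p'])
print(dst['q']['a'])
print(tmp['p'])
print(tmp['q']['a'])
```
[3, 9, 267]
[7, 4, 5, 162]
[3, 9]
[7, 4, 5]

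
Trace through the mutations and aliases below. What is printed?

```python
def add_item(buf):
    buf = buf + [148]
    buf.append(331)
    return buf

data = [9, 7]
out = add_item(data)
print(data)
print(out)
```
[9, 7]
[9, 7, 148, 331]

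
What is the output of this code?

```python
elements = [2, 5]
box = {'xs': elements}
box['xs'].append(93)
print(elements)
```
[2, 5, 93]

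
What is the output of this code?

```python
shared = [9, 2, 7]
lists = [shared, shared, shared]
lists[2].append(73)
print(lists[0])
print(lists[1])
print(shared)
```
[9, 2, 7, 73]
[9, 2, 7, 73]
[9, 2, 7, 73]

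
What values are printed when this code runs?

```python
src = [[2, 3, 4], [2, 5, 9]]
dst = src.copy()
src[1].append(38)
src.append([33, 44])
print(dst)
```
[[2, 3, 4], [2, 5, 9, 38]]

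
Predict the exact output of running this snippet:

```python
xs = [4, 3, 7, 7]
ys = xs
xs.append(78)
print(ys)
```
[4, 3, 7, 7, 78]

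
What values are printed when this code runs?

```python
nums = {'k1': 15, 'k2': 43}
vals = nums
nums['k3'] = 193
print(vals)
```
{'k1': 15, 'k2': 43, 'k3': 193}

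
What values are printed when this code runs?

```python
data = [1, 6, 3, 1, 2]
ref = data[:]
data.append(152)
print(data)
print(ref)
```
[1, 6, 3, 1, 2, 152]
[1, 6, 3, 1, 2]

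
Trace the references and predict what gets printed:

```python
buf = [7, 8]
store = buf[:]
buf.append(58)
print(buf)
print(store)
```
[7, 8, 58]
[7, 8]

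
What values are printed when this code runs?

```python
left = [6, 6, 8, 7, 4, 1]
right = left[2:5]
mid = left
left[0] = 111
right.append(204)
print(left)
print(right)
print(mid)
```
[111, 6, 8, 7, 4, 1]
[8, 7, 4, 204]
[111, 6, 8, 7, 4, 1]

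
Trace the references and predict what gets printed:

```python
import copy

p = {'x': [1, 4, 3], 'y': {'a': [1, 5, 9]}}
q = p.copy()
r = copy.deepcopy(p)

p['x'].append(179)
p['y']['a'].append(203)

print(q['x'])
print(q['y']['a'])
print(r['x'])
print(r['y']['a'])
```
[1, 4, 3, 179]
[1, 5, 9, 203]
[1, 4, 3]
[1, 5, 9]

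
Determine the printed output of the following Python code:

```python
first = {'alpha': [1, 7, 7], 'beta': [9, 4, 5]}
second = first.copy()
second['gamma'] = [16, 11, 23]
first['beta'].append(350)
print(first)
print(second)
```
{'alpha': [1, 7, 7], 'beta': [9, 4, 5, 350]}
{'alpha': [1, 7, 7], 'beta': [9, 4, 5, 350], 'gamma': [16, 11, 23]}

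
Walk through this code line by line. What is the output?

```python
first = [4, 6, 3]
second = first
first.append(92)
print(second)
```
[4, 6, 3, 92]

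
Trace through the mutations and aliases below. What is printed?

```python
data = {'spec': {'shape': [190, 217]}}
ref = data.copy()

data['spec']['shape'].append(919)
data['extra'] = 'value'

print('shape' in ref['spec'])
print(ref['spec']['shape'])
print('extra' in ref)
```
True
[190, 217, 919]
False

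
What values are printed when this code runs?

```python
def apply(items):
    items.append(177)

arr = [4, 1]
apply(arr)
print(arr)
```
[4, 1, 177]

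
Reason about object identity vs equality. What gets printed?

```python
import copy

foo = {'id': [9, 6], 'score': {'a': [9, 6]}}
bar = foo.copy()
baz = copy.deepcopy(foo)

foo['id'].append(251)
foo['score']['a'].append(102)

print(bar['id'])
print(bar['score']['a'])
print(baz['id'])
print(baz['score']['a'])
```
[9, 6, 251]
[9, 6, 102]
[9, 6]
[9, 6]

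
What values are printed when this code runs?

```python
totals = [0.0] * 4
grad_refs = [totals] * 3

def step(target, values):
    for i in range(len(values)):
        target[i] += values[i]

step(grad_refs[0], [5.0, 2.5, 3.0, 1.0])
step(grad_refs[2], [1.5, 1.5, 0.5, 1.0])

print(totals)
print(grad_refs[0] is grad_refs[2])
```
[6.5, 4.0, 3.5, 2.0]
True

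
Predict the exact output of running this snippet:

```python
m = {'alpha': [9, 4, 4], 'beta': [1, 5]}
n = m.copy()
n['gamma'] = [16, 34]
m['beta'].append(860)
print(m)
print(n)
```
{'alpha': [9, 4, 4], 'beta': [1, 5, 860]}
{'alpha': [9, 4, 4], 'beta': [1, 5, 860], 'gamma': [16, 34]}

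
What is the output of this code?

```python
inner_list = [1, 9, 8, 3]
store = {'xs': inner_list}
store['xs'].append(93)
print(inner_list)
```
[1, 9, 8, 3, 93]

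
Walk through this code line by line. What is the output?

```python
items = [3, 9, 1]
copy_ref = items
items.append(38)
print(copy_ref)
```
[3, 9, 1, 38]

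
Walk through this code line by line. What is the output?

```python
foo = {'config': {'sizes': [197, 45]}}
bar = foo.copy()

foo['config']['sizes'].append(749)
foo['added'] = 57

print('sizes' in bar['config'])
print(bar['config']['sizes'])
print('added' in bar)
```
True
[197, 45, 749]
False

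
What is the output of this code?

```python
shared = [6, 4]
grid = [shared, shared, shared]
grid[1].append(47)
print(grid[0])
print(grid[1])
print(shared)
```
[6, 4, 47]
[6, 4, 47]
[6, 4, 47]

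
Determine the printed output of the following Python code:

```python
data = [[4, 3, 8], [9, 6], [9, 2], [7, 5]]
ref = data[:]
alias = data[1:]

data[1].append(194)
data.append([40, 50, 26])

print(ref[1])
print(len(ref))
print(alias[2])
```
[9, 6, 194]
4
[7, 5]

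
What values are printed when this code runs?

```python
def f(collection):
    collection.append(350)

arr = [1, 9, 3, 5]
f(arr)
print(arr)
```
[1, 9, 3, 5, 350]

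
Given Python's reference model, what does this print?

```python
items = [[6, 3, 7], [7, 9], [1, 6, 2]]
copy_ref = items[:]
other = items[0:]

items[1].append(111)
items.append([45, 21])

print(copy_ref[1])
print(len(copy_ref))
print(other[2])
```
[7, 9, 111]
3
[1, 6, 2]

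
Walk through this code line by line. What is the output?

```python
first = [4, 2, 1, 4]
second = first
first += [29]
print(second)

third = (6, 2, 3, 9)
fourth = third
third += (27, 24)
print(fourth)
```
[4, 2, 1, 4, 29]
(6, 2, 3, 9)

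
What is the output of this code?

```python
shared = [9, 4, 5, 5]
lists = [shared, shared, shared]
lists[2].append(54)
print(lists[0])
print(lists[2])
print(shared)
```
[9, 4, 5, 5, 54]
[9, 4, 5, 5, 54]
[9, 4, 5, 5, 54]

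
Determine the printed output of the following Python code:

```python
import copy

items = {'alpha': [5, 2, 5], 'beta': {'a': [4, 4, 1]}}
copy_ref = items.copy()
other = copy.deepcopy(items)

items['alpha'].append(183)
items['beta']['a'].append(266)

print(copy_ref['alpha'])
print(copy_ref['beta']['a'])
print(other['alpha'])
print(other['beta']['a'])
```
[5, 2, 5, 183]
[4, 4, 1, 266]
[5, 2, 5]
[4, 4, 1]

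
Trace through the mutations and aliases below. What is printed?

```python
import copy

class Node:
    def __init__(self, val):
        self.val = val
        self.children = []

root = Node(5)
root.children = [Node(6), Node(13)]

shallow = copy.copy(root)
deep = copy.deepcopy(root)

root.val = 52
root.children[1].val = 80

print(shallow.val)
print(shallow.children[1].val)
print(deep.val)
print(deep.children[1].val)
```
5
80
5
13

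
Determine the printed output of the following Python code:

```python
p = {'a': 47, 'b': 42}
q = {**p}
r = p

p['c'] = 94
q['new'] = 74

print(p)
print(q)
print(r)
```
{'a': 47, 'b': 42, 'c': 94}
{'a': 47, 'b': 42, 'new': 74}
{'a': 47, 'b': 42, 'c': 94}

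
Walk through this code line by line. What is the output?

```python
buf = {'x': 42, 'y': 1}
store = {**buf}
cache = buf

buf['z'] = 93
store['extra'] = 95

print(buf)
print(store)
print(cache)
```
{'x': 42, 'y': 1, 'z': 93}
{'x': 42, 'y': 1, 'extra': 95}
{'x': 42, 'y': 1, 'z': 93}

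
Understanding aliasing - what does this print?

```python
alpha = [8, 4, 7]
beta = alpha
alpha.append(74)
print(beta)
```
[8, 4, 7, 74]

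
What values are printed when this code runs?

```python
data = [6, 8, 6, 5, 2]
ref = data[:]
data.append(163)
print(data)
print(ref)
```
[6, 8, 6, 5, 2, 163]
[6, 8, 6, 5, 2]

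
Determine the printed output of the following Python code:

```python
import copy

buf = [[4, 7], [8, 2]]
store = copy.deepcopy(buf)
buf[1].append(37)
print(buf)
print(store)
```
[[4, 7], [8, 2, 37]]
[[4, 7], [8, 2]]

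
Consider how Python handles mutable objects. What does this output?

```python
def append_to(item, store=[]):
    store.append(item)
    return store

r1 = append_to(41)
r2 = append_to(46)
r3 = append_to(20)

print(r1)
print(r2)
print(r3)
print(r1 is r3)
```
[41, 46, 20]
[41, 46, 20]
[41, 46, 20]
True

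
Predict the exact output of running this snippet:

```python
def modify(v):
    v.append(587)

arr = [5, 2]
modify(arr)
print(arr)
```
[5, 2, 587]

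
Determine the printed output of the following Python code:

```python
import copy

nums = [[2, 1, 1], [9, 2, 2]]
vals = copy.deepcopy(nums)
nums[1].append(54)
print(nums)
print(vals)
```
[[2, 1, 1], [9, 2, 2, 54]]
[[2, 1, 1], [9, 2, 2]]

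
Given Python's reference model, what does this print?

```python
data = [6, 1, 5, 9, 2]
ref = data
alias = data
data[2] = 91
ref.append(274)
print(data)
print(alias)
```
[6, 1, 91, 9, 2, 274]
[6, 1, 91, 9, 2, 274]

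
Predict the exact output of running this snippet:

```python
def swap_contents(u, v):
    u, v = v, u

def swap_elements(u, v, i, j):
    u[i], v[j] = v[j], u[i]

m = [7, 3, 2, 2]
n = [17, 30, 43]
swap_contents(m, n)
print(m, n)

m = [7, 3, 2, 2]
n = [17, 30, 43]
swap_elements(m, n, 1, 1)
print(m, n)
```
[7, 3, 2, 2] [17, 30, 43]
[7, 30, 2, 2] [17, 3, 43]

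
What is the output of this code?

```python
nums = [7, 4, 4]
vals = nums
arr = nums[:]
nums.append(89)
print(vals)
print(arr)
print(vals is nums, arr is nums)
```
[7, 4, 4, 89]
[7, 4, 4]
True False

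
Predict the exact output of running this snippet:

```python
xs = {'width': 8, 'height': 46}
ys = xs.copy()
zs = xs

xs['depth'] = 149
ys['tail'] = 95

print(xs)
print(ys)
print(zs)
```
{'width': 8, 'height': 46, 'depth': 149}
{'width': 8, 'height': 46, 'tail': 95}
{'width': 8, 'height': 46, 'depth': 149}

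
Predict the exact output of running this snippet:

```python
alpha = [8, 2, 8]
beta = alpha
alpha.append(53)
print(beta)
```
[8, 2, 8, 53]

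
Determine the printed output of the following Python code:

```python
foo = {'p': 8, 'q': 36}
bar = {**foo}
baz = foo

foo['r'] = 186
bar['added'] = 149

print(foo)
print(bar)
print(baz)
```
{'p': 8, 'q': 36, 'r': 186}
{'p': 8, 'q': 36, 'added': 149}
{'p': 8, 'q': 36, 'r': 186}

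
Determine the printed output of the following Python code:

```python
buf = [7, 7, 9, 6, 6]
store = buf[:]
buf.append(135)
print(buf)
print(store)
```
[7, 7, 9, 6, 6, 135]
[7, 7, 9, 6, 6]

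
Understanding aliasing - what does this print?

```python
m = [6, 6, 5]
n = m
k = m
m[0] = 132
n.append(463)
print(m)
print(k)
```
[132, 6, 5, 463]
[132, 6, 5, 463]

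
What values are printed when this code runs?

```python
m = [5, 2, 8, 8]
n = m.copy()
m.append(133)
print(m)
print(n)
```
[5, 2, 8, 8, 133]
[5, 2, 8, 8]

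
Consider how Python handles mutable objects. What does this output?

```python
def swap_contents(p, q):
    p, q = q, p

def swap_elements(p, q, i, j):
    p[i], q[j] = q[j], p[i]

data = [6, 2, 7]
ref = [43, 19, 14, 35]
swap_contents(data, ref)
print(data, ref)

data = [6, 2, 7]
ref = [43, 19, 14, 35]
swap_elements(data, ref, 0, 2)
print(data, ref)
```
[6, 2, 7] [43, 19, 14, 35]
[14, 2, 7] [43, 19, 6, 35]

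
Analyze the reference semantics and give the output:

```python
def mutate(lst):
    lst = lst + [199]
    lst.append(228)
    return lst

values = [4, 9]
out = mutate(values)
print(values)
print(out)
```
[4, 9]
[4, 9, 199, 228]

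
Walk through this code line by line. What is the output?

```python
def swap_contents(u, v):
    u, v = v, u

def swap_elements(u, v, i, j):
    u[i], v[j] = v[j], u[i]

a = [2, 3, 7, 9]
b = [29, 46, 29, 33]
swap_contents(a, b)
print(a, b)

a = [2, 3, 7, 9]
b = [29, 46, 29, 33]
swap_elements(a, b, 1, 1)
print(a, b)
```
[2, 3, 7, 9] [29, 46, 29, 33]
[2, 46, 7, 9] [29, 3, 29, 33]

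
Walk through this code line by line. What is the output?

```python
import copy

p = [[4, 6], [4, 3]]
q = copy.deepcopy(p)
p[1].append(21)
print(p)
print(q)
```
[[4, 6], [4, 3, 21]]
[[4, 6], [4, 3]]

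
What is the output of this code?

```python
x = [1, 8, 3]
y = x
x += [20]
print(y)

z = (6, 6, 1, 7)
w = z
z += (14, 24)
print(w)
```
[1, 8, 3, 20]
(6, 6, 1, 7)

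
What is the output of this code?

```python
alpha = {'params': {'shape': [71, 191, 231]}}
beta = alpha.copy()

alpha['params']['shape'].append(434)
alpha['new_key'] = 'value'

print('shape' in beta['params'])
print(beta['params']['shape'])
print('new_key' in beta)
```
True
[71, 191, 231, 434]
False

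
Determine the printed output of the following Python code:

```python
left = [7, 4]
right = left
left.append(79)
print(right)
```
[7, 4, 79]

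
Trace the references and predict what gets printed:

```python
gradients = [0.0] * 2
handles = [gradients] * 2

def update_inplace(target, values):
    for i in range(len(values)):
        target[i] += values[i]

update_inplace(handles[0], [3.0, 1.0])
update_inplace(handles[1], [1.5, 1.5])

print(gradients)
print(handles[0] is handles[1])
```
[4.5, 2.5]
True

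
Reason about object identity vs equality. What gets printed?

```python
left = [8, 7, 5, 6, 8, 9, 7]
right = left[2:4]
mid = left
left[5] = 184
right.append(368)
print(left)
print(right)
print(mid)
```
[8, 7, 5, 6, 8, 184, 7]
[5, 6, 368]
[8, 7, 5, 6, 8, 184, 7]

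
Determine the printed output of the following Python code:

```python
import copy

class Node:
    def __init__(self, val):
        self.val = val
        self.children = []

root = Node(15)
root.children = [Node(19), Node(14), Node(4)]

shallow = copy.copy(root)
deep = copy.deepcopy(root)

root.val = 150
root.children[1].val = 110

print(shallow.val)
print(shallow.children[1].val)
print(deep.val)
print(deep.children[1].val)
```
15
110
15
14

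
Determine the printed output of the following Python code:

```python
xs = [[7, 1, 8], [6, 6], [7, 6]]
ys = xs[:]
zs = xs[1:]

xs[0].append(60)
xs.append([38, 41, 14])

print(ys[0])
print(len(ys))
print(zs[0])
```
[7, 1, 8, 60]
3
[6, 6]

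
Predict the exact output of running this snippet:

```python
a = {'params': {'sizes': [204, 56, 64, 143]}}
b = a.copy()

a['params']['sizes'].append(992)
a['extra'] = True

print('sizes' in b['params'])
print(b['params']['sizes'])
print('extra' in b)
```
True
[204, 56, 64, 143, 992]
False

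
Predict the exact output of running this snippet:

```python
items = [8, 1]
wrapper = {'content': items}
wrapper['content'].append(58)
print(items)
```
[8, 1, 58]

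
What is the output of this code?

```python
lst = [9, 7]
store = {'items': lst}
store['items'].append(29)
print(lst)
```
[9, 7, 29]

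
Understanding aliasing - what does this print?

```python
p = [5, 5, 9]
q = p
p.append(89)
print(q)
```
[5, 5, 9, 89]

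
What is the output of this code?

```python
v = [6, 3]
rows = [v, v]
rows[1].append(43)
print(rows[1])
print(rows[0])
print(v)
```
[6, 3, 43]
[6, 3, 43]
[6, 3, 43]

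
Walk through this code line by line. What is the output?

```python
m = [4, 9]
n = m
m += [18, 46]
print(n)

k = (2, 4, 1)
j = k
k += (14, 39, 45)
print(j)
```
[4, 9, 18, 46]
(2, 4, 1)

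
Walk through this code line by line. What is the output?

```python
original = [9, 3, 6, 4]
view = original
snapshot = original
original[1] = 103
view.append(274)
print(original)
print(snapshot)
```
[9, 103, 6, 4, 274]
[9, 103, 6, 4, 274]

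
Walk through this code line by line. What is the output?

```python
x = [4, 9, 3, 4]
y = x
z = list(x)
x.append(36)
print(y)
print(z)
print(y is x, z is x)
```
[4, 9, 3, 4, 36]
[4, 9, 3, 4]
True False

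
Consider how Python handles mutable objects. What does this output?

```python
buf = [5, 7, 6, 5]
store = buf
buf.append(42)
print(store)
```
[5, 7, 6, 5, 42]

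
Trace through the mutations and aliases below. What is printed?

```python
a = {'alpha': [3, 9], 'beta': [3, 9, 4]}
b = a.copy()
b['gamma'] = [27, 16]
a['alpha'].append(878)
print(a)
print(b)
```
{'alpha': [3, 9, 878], 'beta': [3, 9, 4]}
{'alpha': [3, 9, 878], 'beta': [3, 9, 4], 'gamma': [27, 16]}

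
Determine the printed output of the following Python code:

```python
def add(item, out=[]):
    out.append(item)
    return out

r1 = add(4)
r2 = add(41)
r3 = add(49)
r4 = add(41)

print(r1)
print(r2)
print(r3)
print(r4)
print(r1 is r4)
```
[4, 41, 49, 41]
[4, 41, 49, 41]
[4, 41, 49, 41]
[4, 41, 49, 41]
True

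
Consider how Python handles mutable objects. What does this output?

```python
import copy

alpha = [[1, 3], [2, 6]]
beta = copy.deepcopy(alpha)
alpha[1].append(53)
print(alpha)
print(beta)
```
[[1, 3], [2, 6, 53]]
[[1, 3], [2, 6]]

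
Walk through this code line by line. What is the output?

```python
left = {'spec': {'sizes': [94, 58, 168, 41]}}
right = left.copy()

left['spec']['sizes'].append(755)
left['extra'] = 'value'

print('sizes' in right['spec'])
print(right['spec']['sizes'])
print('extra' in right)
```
True
[94, 58, 168, 41, 755]
False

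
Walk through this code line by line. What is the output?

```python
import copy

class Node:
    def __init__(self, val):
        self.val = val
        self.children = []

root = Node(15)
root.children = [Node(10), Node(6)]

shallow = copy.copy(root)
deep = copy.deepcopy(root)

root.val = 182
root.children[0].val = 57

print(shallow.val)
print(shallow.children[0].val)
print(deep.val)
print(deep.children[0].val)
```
15
57
15
10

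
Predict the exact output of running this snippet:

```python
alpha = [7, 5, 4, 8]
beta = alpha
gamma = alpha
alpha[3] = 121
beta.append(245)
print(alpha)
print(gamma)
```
[7, 5, 4, 121, 245]
[7, 5, 4, 121, 245]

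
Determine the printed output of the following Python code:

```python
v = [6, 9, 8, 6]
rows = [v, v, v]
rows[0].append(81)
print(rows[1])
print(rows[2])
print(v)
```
[6, 9, 8, 6, 81]
[6, 9, 8, 6, 81]
[6, 9, 8, 6, 81]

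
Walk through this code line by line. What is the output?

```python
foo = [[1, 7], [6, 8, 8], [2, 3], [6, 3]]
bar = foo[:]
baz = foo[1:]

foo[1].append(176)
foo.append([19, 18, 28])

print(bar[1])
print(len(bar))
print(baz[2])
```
[6, 8, 8, 176]
4
[6, 3]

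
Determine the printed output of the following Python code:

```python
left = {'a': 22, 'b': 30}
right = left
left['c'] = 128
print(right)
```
{'a': 22, 'b': 30, 'c': 128}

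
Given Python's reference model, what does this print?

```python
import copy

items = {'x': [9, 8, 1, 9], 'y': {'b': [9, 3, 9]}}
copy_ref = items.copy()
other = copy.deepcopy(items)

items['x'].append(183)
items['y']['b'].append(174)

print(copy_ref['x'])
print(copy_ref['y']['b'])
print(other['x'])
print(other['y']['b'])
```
[9, 8, 1, 9, 183]
[9, 3, 9, 174]
[9, 8, 1, 9]
[9, 3, 9]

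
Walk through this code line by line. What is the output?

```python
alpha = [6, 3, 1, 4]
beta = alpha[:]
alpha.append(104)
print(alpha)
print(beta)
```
[6, 3, 1, 4, 104]
[6, 3, 1, 4]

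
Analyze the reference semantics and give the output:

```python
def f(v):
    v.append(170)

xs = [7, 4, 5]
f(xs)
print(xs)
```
[7, 4, 5, 170]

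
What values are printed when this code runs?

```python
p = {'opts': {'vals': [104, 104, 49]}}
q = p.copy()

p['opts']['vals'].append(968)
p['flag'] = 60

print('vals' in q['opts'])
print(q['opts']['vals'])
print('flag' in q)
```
True
[104, 104, 49, 968]
False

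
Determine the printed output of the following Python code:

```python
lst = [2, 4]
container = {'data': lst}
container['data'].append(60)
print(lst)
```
[2, 4, 60]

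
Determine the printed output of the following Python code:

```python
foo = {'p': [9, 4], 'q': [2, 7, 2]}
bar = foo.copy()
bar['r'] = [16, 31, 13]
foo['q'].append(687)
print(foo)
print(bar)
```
{'p': [9, 4], 'q': [2, 7, 2, 687]}
{'p': [9, 4], 'q': [2, 7, 2, 687], 'r': [16, 31, 13]}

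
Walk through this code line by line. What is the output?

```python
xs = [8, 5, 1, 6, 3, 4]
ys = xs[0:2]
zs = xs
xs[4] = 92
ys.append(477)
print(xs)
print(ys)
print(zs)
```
[8, 5, 1, 6, 92, 4]
[8, 5, 477]
[8, 5, 1, 6, 92, 4]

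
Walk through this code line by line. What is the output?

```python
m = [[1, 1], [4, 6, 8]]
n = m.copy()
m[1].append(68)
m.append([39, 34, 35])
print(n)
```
[[1, 1], [4, 6, 8, 68]]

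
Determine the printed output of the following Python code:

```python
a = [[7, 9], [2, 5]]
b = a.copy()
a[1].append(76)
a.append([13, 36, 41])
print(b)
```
[[7, 9], [2, 5, 76]]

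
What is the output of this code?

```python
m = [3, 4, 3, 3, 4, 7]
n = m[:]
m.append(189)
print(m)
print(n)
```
[3, 4, 3, 3, 4, 7, 189]
[3, 4, 3, 3, 4, 7]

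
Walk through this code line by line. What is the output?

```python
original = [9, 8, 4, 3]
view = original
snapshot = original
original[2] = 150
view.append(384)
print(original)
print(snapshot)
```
[9, 8, 150, 3, 384]
[9, 8, 150, 3, 384]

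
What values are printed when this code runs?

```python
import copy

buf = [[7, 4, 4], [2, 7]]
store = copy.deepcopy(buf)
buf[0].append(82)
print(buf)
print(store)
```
[[7, 4, 4, 82], [2, 7]]
[[7, 4, 4], [2, 7]]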